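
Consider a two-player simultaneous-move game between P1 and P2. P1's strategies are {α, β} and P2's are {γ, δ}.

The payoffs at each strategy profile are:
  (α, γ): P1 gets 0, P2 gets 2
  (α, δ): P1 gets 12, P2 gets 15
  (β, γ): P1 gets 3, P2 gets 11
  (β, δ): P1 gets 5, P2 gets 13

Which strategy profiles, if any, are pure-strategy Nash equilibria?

(α, δ)

(α, γ): P1 prefers β (3 > 0); P2 prefers δ (15 > 2) — not an equilibrium.
(α, δ): P1 gets 12 ≥ 5 from β, and P2 gets 15 ≥ 2 from γ — Nash equilibrium.
(β, γ): P2 prefers δ (13 > 11) — not an equilibrium.
(β, δ): P1 prefers α (12 > 5) — not an equilibrium.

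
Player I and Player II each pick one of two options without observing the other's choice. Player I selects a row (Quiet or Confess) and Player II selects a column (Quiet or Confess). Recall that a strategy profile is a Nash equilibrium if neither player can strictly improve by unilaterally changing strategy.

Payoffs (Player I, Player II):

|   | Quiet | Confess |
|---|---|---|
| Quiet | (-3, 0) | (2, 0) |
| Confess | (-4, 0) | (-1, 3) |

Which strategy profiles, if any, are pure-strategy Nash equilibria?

(Quiet, Quiet) and (Quiet, Confess)

(Quiet, Quiet): Player I gets -3 ≥ -4 from Confess, and Player II gets 0 ≥ 0 from Confess — Nash equilibrium.
(Quiet, Confess): Player I gets 2 ≥ -1 from Confess, and Player II gets 0 ≥ 0 from Quiet — Nash equilibrium.
(Confess, Quiet): Player I prefers Quiet (-3 > -4); Player II prefers Confess (3 > 0) — not an equilibrium.
(Confess, Confess): Player I prefers Quiet (2 > -1) — not an equilibrium.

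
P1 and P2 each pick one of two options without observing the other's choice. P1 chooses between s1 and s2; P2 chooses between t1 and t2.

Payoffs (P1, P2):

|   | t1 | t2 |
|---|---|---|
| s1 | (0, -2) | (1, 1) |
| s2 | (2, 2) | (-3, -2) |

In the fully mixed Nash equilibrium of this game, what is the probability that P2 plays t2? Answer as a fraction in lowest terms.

Let y be the probability that P2 plays t1. In a completely mixed equilibrium, P1 must be indifferent between s1 and s2.
P1's expected payoff from s1 is (1−y); from s2 it is 2y − 3(1−y).
Setting these equal: −y + 1 = 5y − 3, so y = 2/3.
Therefore P2 plays t2 with probability 1 − 2/3 = 1/3.

1/3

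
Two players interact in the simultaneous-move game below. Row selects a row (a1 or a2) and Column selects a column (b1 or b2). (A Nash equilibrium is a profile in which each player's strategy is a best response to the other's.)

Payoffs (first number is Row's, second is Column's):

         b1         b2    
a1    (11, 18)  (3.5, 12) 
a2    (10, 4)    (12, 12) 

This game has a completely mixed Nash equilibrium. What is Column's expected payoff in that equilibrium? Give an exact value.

First find x, the probability Row plays a1, from Column's indifference between b1 and b2: 18x + 4(1−x) = 12x + 12(1−x), giving x = 4/7.
Since Column is indifferent in equilibrium, Column's expected payoff equals the payoff from either column against (4/7, 3/7). Using b1: 18(4/7) + 4(3/7) = 12.

12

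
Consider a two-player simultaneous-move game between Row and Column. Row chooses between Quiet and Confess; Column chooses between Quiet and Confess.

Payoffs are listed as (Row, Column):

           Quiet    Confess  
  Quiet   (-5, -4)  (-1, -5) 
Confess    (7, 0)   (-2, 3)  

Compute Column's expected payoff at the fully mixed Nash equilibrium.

-3

First find x, the probability Row plays Quiet, from Column's indifference between Quiet and Confess: −4x = −5x + 3(1−x), giving x = 3/4.
Since Column is indifferent in equilibrium, Column's expected payoff equals the payoff from either column against (3/4, 1/4). Using Quiet: −4(3/4) = -3.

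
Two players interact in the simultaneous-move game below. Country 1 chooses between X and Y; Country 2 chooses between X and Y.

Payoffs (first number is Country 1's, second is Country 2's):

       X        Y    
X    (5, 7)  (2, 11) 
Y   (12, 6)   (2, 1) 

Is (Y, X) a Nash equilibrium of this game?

At (Y, X), Country 1 earns 12; switching to X would give 5, so Country 1 has no profitable deviation.
Country 2 earns 6; switching to Y would give 1, so Country 2 has no profitable deviation.
Neither player can gain by a unilateral deviation, so this profile is a Nash equilibrium.

Yes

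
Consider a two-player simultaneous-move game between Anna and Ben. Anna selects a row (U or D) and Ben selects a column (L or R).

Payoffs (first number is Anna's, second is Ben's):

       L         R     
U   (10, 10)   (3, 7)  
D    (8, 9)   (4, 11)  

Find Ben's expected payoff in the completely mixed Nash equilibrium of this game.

47/5

First find p, the probability Anna plays U, from Ben's indifference between L and R: 10p + 9(1−p) = 7p + 11(1−p), giving p = 2/5.
Since Ben is indifferent in equilibrium, Ben's expected payoff equals the payoff from either column against (2/5, 3/5). Using L: 10(2/5) + 9(3/5) = 47/5.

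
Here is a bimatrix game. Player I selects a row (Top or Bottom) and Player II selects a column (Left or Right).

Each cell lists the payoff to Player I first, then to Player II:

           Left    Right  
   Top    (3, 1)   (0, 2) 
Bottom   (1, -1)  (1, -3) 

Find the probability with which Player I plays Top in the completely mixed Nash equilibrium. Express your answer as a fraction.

2/3

Let p be the probability that Player I plays Top. In a completely mixed equilibrium, Player II must be indifferent between Left and Right.
Player II's expected payoff from Left is p − (1−p); from Right it is 2p − 3(1−p).
Setting these equal: 2p − 1 = 5p − 3, so p = 2/3.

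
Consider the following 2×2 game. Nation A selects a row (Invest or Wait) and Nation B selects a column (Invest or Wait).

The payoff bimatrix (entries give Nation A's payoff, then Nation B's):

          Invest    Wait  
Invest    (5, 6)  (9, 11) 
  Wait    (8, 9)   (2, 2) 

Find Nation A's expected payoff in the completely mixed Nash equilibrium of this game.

First find y, the probability Nation B plays Invest, from Nation A's indifference between Invest and Wait: 5y + 9(1−y) = 8y + 2(1−y), giving y = 7/10.
Since Nation A is indifferent in equilibrium, Nation A's expected payoff equals the payoff from either row against (7/10, 3/10). Using Invest: 5(7/10) + 9(3/10) = 31/5.

31/5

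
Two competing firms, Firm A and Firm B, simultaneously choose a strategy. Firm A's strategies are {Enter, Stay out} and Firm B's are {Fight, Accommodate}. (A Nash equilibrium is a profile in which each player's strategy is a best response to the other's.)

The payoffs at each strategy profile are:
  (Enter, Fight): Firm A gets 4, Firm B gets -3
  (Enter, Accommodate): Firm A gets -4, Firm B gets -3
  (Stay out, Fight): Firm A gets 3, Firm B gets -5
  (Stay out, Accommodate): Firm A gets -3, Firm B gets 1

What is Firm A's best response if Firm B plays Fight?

Enter

Against Fight, Firm A earns 4 from Enter and 3 from Stay out.
So Enter is the best response.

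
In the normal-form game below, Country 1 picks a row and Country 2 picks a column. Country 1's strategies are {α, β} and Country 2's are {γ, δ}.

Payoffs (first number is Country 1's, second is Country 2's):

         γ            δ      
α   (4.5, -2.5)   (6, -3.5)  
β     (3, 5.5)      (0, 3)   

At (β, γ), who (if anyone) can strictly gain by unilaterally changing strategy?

Country 1

Country 1 at (β, γ) earns 3; deviating to α yields 4.5 — a strict improvement.
Country 2 earns 5.5; deviating to δ yields 3 — not better.
Only Country 1 has a strictly profitable deviation.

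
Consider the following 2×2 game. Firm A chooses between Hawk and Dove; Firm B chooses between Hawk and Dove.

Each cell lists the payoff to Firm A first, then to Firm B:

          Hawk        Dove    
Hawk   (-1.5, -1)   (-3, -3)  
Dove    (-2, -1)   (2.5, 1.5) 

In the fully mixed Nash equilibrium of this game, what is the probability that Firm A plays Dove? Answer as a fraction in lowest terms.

4/9

Let r be the probability that Firm A plays Hawk. In a completely mixed equilibrium, Firm B must be indifferent between Hawk and Dove.
Firm B's expected payoff from Hawk is −r − (1−r); from Dove it is −3r + 1.5(1−r).
Setting these equal: -1 = −4.5r + 1.5, so r = 5/9.
Therefore Firm A plays Dove with probability 1 − 5/9 = 4/9.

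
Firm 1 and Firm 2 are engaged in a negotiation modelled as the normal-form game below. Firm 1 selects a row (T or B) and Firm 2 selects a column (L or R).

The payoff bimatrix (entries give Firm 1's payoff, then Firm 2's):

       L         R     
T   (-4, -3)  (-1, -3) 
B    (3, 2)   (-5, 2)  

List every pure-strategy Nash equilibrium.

(T, R) and (B, L)

(T, L): Firm 1 prefers B (3 > -4) — not an equilibrium.
(T, R): Firm 1 gets -1 ≥ -5 from B, and Firm 2 gets -3 ≥ -3 from L — Nash equilibrium.
(B, L): Firm 1 gets 3 ≥ -4 from T, and Firm 2 gets 2 ≥ 2 from R — Nash equilibrium.
(B, R): Firm 1 prefers T (-1 > -5) — not an equilibrium.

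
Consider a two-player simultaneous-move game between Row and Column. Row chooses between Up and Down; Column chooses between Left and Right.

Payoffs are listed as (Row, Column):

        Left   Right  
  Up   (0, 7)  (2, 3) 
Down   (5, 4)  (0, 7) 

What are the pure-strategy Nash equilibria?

(Up, Left): Row prefers Down (5 > 0) — not an equilibrium.
(Up, Right): Column prefers Left (7 > 3) — not an equilibrium.
(Down, Left): Column prefers Right (7 > 4) — not an equilibrium.
(Down, Right): Row prefers Up (2 > 0) — not an equilibrium.

none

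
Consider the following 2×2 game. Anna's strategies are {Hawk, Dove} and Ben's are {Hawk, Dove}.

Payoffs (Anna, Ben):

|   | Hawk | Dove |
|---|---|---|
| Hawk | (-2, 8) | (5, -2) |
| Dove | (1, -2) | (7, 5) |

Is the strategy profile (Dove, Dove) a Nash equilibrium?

Yes

At (Dove, Dove), Anna earns 7; switching to Hawk would give 5, so Anna has no profitable deviation.
Ben earns 5; switching to Hawk would give -2, so Ben has no profitable deviation.
Neither player can gain by a unilateral deviation, so this profile is a Nash equilibrium.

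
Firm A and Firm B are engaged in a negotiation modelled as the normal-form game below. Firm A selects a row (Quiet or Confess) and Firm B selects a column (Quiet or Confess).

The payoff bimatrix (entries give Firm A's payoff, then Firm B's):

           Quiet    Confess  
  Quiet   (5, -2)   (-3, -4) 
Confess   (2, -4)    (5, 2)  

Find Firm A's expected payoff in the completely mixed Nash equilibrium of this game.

First find q, the probability Firm B plays Quiet, from Firm A's indifference between Quiet and Confess: 5q − 3(1−q) = 2q + 5(1−q), giving q = 8/11.
Since Firm A is indifferent in equilibrium, Firm A's expected payoff equals the payoff from either row against (8/11, 3/11). Using Quiet: 5(8/11) − 3(3/11) = 31/11.

31/11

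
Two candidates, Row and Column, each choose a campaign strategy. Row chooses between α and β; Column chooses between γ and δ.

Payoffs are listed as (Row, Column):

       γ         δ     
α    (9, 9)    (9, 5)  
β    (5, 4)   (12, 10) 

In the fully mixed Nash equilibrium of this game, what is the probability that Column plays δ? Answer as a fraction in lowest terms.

Let q be the probability that Column plays γ. In a completely mixed equilibrium, Row must be indifferent between α and β.
Row's expected payoff from α is 9q + 9(1−q); from β it is 5q + 12(1−q).
Setting these equal: 9 = −7q + 12, so q = 3/7.
Therefore Column plays δ with probability 1 − 3/7 = 4/7.

4/7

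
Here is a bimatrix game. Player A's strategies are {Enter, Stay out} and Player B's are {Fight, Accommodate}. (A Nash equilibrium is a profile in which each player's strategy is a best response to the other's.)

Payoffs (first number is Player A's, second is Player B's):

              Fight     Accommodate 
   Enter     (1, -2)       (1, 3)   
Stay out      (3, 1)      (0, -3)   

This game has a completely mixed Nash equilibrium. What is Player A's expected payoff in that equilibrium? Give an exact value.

First find q, the probability Player B plays Fight, from Player A's indifference between Enter and Stay out: q + (1−q) = 3q, giving q = 1/3.
Since Player A is indifferent in equilibrium, Player A's expected payoff equals the payoff from either row against (1/3, 2/3). Using Enter: (1/3) + (2/3) = 1.

1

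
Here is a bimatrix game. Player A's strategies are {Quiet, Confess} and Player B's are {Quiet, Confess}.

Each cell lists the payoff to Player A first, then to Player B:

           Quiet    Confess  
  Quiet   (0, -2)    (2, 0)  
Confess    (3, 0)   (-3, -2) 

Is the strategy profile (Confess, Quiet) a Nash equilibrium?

At (Confess, Quiet), Player A earns 3; switching to Quiet would give 0, so Player A has no profitable deviation.
Player B earns 0; switching to Confess would give -2, so Player B has no profitable deviation.
Neither player can gain by a unilateral deviation, so this profile is a Nash equilibrium.

Yes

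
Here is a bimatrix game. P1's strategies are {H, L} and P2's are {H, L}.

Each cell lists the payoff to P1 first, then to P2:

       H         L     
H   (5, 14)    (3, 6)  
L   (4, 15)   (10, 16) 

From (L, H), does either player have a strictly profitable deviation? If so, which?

P1 at (L, H) earns 4; deviating to H yields 5 — a strict improvement.
P2 earns 15; deviating to L yields 16 — a strict improvement.
Both P1 and P2 have strictly profitable deviations.

Both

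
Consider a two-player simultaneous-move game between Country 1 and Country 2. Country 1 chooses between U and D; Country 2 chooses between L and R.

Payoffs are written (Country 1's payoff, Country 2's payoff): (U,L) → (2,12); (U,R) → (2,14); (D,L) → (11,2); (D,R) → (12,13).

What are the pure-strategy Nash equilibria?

(D, R)

(U, L): Country 1 prefers D (11 > 2); Country 2 prefers R (14 > 12) — not an equilibrium.
(U, R): Country 1 prefers D (12 > 2) — not an equilibrium.
(D, L): Country 2 prefers R (13 > 2) — not an equilibrium.
(D, R): Country 1 gets 12 ≥ 2 from U, and Country 2 gets 13 ≥ 2 from L — Nash equilibrium.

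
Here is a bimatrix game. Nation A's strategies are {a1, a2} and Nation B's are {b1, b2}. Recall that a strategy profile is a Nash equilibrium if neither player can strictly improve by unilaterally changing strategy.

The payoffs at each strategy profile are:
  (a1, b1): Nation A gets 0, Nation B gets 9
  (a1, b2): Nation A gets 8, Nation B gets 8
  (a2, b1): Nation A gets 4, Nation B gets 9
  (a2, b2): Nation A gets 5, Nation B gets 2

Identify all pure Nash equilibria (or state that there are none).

(a1, b1): Nation A prefers a2 (4 > 0) — not an equilibrium.
(a1, b2): Nation B prefers b1 (9 > 8) — not an equilibrium.
(a2, b1): Nation A gets 4 ≥ 0 from a1, and Nation B gets 9 ≥ 2 from b2 — Nash equilibrium.
(a2, b2): Nation A prefers a1 (8 > 5); Nation B prefers b1 (9 > 2) — not an equilibrium.

(a2, b1)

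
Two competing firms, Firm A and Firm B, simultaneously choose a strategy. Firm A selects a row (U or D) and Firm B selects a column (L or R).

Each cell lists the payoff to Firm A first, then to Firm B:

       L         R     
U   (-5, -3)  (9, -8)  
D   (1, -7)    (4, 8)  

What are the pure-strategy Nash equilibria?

(U, L): Firm A prefers D (1 > -5) — not an equilibrium.
(U, R): Firm B prefers L (-3 > -8) — not an equilibrium.
(D, L): Firm B prefers R (8 > -7) — not an equilibrium.
(D, R): Firm A prefers U (9 > 4) — not an equilibrium.

none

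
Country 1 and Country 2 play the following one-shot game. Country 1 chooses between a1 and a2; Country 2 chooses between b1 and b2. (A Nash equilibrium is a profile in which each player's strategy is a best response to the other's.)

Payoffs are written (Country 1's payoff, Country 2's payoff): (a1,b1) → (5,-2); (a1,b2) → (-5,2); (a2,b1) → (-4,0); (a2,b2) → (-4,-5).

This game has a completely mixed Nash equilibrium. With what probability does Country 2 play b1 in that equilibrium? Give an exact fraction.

1/10

Let c be the probability that Country 2 plays b1. In a completely mixed equilibrium, Country 1 must be indifferent between a1 and a2.
Country 1's expected payoff from a1 is 5c − 5(1−c); from a2 it is −4c − 4(1−c).
Setting these equal: 10c − 5 = -4, so c = 1/10.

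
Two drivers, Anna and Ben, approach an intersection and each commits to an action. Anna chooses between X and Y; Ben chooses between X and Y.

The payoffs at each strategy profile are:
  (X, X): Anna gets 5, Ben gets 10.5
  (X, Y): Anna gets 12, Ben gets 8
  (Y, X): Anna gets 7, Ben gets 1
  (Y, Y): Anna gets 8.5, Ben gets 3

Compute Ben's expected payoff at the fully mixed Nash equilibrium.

First find x, the probability Anna plays X, from Ben's indifference between X and Y: 10.5x + (1−x) = 8x + 3(1−x), giving x = 4/9.
Since Ben is indifferent in equilibrium, Ben's expected payoff equals the payoff from either column against (4/9, 5/9). Using X: 10.5(4/9) + (5/9) = 47/9.

47/9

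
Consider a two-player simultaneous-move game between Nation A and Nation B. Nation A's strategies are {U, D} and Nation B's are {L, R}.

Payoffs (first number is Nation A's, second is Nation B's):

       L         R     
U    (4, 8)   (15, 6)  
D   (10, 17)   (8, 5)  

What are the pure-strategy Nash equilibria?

(D, L)

(U, L): Nation A prefers D (10 > 4) — not an equilibrium.
(U, R): Nation B prefers L (8 > 6) — not an equilibrium.
(D, L): Nation A gets 10 ≥ 4 from U, and Nation B gets 17 ≥ 5 from R — Nash equilibrium.
(D, R): Nation A prefers U (15 > 8); Nation B prefers L (17 > 5) — not an equilibrium.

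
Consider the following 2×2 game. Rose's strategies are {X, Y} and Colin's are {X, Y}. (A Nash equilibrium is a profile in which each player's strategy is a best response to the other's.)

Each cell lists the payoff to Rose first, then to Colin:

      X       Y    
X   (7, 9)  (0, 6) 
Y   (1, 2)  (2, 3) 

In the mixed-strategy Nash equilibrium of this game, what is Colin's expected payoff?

First find p, the probability Rose plays X, from Colin's indifference between X and Y: 9p + 2(1−p) = 6p + 3(1−p), giving p = 1/4.
Since Colin is indifferent in equilibrium, Colin's expected payoff equals the payoff from either column against (1/4, 3/4). Using X: 9(1/4) + 2(3/4) = 15/4.

15/4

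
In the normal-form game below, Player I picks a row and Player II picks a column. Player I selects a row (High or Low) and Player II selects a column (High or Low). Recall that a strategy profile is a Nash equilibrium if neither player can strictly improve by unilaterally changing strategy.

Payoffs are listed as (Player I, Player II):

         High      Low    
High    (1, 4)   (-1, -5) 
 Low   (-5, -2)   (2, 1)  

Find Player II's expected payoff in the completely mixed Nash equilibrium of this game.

-1/2

First find x, the probability Player I plays High, from Player II's indifference between High and Low: 4x − 2(1−x) = −5x + (1−x), giving x = 1/4.
Since Player II is indifferent in equilibrium, Player II's expected payoff equals the payoff from either column against (1/4, 3/4). Using High: 4(1/4) − 2(3/4) = -1/2.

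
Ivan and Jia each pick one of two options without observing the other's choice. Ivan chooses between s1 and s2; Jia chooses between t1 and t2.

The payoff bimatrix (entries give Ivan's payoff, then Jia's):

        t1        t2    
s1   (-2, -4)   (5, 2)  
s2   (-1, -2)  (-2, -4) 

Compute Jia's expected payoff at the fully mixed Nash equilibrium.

-5/2

First find p, the probability Ivan plays s1, from Jia's indifference between t1 and t2: −4p − 2(1−p) = 2p − 4(1−p), giving p = 1/4.
Since Jia is indifferent in equilibrium, Jia's expected payoff equals the payoff from either column against (1/4, 3/4). Using t1: −4(1/4) − 2(3/4) = -5/2.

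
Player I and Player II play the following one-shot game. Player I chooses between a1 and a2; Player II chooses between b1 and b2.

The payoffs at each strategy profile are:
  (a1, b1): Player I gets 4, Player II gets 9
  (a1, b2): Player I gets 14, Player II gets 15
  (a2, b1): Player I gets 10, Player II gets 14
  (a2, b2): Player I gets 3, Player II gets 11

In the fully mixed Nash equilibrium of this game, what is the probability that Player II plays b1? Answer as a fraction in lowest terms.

11/17

Let q be the probability that Player II plays b1. In a completely mixed equilibrium, Player I must be indifferent between a1 and a2.
Player I's expected payoff from a1 is 4q + 14(1−q); from a2 it is 10q + 3(1−q).
Setting these equal: −10q + 14 = 7q + 3, so q = 11/17.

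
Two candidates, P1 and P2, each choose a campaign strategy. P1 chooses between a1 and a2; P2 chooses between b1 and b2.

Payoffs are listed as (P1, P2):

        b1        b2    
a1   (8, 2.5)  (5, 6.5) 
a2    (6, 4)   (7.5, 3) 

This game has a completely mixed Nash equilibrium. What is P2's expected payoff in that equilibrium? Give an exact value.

37/10

First find p, the probability P1 plays a1, from P2's indifference between b1 and b2: 2.5p + 4(1−p) = 6.5p + 3(1−p), giving p = 1/5.
Since P2 is indifferent in equilibrium, P2's expected payoff equals the payoff from either column against (1/5, 4/5). Using b1: 2.5(1/5) + 4(4/5) = 37/10.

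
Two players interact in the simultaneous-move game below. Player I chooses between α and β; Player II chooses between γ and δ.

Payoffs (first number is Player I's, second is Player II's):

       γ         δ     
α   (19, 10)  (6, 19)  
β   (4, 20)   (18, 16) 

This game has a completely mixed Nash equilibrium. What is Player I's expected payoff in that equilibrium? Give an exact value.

First find q, the probability Player II plays γ, from Player I's indifference between α and β: 19q + 6(1−q) = 4q + 18(1−q), giving q = 4/9.
Since Player I is indifferent in equilibrium, Player I's expected payoff equals the payoff from either row against (4/9, 5/9). Using α: 19(4/9) + 6(5/9) = 106/9.

106/9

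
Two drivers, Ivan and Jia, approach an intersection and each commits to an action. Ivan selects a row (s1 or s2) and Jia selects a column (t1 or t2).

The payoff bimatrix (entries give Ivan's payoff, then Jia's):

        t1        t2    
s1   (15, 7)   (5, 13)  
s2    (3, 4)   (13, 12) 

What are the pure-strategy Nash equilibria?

(s1, t1): Jia prefers t2 (13 > 7) — not an equilibrium.
(s1, t2): Ivan prefers s2 (13 > 5) — not an equilibrium.
(s2, t1): Ivan prefers s1 (15 > 3); Jia prefers t2 (12 > 4) — not an equilibrium.
(s2, t2): Ivan gets 13 ≥ 5 from s1, and Jia gets 12 ≥ 4 from t1 — Nash equilibrium.

(s2, t2)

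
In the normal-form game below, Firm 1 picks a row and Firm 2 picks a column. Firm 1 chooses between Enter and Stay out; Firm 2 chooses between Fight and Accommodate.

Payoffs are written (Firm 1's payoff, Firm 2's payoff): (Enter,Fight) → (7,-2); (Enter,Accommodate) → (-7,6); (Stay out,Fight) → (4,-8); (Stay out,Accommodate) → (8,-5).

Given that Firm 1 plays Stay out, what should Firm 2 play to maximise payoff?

Against Stay out, Firm 2 earns -8 from Fight and -5 from Accommodate.
So Accommodate is the best response.

Accommodate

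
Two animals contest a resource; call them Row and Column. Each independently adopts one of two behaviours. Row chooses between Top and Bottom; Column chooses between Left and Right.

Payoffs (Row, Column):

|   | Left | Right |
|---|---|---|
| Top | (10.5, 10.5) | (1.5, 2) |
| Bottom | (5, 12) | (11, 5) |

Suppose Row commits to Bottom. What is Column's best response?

Left

Against Bottom, Column earns 12 from Left and 5 from Right.
So Left is the best response.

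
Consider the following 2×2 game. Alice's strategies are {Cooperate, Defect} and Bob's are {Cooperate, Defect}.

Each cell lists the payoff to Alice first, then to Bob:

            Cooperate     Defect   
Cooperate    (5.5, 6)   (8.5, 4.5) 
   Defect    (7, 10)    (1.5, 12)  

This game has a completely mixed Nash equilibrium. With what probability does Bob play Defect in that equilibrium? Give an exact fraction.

3/17

Let c be the probability that Bob plays Cooperate. In a completely mixed equilibrium, Alice must be indifferent between Cooperate and Defect.
Alice's expected payoff from Cooperate is 5.5c + 8.5(1−c); from Defect it is 7c + 1.5(1−c).
Setting these equal: −3c + 8.5 = 5.5c + 1.5, so c = 14/17.
Therefore Bob plays Defect with probability 1 − 14/17 = 3/17.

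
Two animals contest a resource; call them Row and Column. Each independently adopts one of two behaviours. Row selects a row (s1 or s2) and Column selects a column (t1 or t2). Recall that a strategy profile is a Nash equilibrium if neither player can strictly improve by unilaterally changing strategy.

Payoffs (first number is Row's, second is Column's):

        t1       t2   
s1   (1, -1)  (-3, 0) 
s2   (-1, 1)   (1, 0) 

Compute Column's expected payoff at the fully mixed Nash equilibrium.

0

First find p, the probability Row plays s1, from Column's indifference between t1 and t2: −p + (1−p) = 0, giving p = 1/2.
Since Column is indifferent in equilibrium, Column's expected payoff equals the payoff from either column against (1/2, 1/2). Using t1: −(1/2) + (1/2) = 0.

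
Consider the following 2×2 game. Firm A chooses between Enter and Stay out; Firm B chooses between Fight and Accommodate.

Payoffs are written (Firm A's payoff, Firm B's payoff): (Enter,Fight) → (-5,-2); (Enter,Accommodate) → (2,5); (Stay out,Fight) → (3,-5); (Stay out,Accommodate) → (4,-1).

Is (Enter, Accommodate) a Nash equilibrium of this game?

At (Enter, Accommodate), Firm A earns 2; switching to Stay out would give 4, so Firm A would deviate.
Firm B earns 5; switching to Fight would give -2, so Firm B has no profitable deviation.
Since at least one player can profitably deviate, this is not a Nash equilibrium.

No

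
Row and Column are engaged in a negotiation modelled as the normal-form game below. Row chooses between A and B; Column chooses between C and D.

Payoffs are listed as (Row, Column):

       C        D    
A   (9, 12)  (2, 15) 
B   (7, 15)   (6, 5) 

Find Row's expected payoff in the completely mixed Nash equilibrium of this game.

First find y, the probability Column plays C, from Row's indifference between A and B: 9y + 2(1−y) = 7y + 6(1−y), giving y = 2/3.
Since Row is indifferent in equilibrium, Row's expected payoff equals the payoff from either row against (2/3, 1/3). Using A: 9(2/3) + 2(1/3) = 20/3.

20/3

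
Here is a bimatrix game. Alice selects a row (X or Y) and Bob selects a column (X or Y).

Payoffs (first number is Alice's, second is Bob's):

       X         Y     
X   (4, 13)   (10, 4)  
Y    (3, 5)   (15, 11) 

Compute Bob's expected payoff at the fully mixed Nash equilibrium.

First find p, the probability Alice plays X, from Bob's indifference between X and Y: 13p + 5(1−p) = 4p + 11(1−p), giving p = 2/5.
Since Bob is indifferent in equilibrium, Bob's expected payoff equals the payoff from either column against (2/5, 3/5). Using X: 13(2/5) + 5(3/5) = 41/5.

41/5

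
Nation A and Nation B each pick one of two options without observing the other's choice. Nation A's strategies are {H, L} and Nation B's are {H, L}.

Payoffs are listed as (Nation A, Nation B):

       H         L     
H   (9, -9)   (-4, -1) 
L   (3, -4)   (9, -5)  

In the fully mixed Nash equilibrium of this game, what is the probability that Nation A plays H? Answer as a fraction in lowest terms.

Let r be the probability that Nation A plays H. In a completely mixed equilibrium, Nation B must be indifferent between H and L.
Nation B's expected payoff from H is −9r − 4(1−r); from L it is −r − 5(1−r).
Setting these equal: −5r − 4 = 4r − 5, so r = 1/9.

1/9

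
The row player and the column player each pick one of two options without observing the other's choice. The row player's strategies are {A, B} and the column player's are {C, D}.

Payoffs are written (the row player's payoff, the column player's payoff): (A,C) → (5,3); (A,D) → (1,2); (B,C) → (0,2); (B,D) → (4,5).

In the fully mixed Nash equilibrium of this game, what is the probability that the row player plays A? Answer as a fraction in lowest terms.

Let x be the probability that the row player plays A. In a completely mixed equilibrium, the column player must be indifferent between C and D.
The column player's expected payoff from C is 3x + 2(1−x); from D it is 2x + 5(1−x).
Setting these equal: x + 2 = −3x + 5, so x = 3/4.

3/4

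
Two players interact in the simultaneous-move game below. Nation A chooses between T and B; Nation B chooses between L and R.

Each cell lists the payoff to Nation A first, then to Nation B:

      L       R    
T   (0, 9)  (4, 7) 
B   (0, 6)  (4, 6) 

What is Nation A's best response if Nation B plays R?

either — both T and B are best responses

Against R, Nation A earns 4 from T and 4 from B.
So either strategy is a best response.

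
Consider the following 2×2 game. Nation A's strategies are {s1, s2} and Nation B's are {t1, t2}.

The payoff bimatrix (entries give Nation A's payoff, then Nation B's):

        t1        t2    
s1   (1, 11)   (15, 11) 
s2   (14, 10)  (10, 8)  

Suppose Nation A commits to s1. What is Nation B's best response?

Against s1, Nation B earns 11 from t1 and 11 from t2.
So either strategy is a best response.

either — both t1 and t2 are best responses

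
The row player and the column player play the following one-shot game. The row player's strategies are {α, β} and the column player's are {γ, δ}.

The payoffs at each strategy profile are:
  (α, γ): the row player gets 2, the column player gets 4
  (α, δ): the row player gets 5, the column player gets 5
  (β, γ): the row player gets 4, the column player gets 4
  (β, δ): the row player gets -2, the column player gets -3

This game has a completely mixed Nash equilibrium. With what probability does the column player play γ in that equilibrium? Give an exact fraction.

7/9

Let q be the probability that the column player plays γ. In a completely mixed equilibrium, the row player must be indifferent between α and β.
The row player's expected payoff from α is 2q + 5(1−q); from β it is 4q − 2(1−q).
Setting these equal: −3q + 5 = 6q − 2, so q = 7/9.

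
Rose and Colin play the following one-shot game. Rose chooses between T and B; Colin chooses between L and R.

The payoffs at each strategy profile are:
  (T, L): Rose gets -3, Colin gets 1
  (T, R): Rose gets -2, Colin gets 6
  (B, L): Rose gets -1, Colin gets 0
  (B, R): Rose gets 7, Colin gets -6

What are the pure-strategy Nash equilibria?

(B, L)

(T, L): Rose prefers B (-1 > -3); Colin prefers R (6 > 1) — not an equilibrium.
(T, R): Rose prefers B (7 > -2) — not an equilibrium.
(B, L): Rose gets -1 ≥ -3 from T, and Colin gets 0 ≥ -6 from R — Nash equilibrium.
(B, R): Colin prefers L (0 > -6) — not an equilibrium.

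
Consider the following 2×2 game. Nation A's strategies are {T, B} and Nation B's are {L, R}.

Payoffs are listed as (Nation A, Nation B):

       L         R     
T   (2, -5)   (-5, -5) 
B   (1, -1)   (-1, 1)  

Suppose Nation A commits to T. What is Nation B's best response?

Against T, Nation B earns -5 from L and -5 from R.
So either strategy is a best response.

either — both L and R are best responses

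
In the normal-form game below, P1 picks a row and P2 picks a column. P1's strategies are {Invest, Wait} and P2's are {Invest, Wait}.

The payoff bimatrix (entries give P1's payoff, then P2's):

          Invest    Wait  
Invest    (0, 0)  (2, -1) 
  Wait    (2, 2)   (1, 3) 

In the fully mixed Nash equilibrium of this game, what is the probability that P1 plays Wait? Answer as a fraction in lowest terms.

Let p be the probability that P1 plays Invest. In a completely mixed equilibrium, P2 must be indifferent between Invest and Wait.
P2's expected payoff from Invest is 2(1−p); from Wait it is −p + 3(1−p).
Setting these equal: −2p + 2 = −4p + 3, so p = 1/2.
Therefore P1 plays Wait with probability 1 − 1/2 = 1/2.

1/2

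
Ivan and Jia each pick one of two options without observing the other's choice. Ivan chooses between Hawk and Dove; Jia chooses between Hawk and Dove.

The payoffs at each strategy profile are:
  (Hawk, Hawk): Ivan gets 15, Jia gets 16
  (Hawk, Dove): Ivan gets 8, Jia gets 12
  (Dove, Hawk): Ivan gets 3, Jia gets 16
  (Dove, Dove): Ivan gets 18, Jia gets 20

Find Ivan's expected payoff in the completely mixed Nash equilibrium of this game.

First find y, the probability Jia plays Hawk, from Ivan's indifference between Hawk and Dove: 15y + 8(1−y) = 3y + 18(1−y), giving y = 5/11.
Since Ivan is indifferent in equilibrium, Ivan's expected payoff equals the payoff from either row against (5/11, 6/11). Using Hawk: 15(5/11) + 8(6/11) = 123/11.

123/11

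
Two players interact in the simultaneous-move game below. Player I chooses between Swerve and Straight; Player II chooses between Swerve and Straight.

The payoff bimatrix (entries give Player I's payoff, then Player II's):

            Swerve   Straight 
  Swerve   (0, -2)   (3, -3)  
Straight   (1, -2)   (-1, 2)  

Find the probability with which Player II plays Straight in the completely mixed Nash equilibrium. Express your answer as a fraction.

Let y be the probability that Player II plays Swerve. In a completely mixed equilibrium, Player I must be indifferent between Swerve and Straight.
Player I's expected payoff from Swerve is 3(1−y); from Straight it is y − (1−y).
Setting these equal: −3y + 3 = 2y − 1, so y = 4/5.
Therefore Player II plays Straight with probability 1 − 4/5 = 1/5.

1/5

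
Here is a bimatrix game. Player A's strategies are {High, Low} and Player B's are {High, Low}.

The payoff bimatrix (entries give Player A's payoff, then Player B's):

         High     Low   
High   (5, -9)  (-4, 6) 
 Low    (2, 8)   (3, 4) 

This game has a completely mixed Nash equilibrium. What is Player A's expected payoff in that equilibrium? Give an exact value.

First find q, the probability Player B plays High, from Player A's indifference between High and Low: 5q − 4(1−q) = 2q + 3(1−q), giving q = 7/10.
Since Player A is indifferent in equilibrium, Player A's expected payoff equals the payoff from either row against (7/10, 3/10). Using High: 5(7/10) − 4(3/10) = 23/10.

23/10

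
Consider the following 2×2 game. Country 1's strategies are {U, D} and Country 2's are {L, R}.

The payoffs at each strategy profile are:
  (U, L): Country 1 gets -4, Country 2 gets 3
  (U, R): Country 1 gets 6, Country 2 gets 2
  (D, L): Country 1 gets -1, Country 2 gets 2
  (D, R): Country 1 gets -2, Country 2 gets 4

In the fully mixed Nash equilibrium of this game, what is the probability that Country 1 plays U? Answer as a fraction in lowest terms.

2/3

Let p be the probability that Country 1 plays U. In a completely mixed equilibrium, Country 2 must be indifferent between L and R.
Country 2's expected payoff from L is 3p + 2(1−p); from R it is 2p + 4(1−p).
Setting these equal: p + 2 = −2p + 4, so p = 2/3.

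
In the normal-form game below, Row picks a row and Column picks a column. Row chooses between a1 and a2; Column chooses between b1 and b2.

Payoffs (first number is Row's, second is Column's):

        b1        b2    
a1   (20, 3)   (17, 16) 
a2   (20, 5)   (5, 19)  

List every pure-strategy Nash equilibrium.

(a1, b2)

(a1, b1): Column prefers b2 (16 > 3) — not an equilibrium.
(a1, b2): Row gets 17 ≥ 5 from a2, and Column gets 16 ≥ 3 from b1 — Nash equilibrium.
(a2, b1): Column prefers b2 (19 > 5) — not an equilibrium.
(a2, b2): Row prefers a1 (17 > 5) — not an equilibrium.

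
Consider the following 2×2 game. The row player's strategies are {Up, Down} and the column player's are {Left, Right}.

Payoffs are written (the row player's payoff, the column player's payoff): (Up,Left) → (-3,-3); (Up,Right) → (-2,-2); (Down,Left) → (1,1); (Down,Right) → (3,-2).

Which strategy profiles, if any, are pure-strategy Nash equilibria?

(Down, Left)

(Up, Left): the row player prefers Down (1 > -3); the column player prefers Right (-2 > -3) — not an equilibrium.
(Up, Right): the row player prefers Down (3 > -2) — not an equilibrium.
(Down, Left): the row player gets 1 ≥ -3 from Up, and the column player gets 1 ≥ -2 from Right — Nash equilibrium.
(Down, Right): the column player prefers Left (1 > -2) — not an equilibrium.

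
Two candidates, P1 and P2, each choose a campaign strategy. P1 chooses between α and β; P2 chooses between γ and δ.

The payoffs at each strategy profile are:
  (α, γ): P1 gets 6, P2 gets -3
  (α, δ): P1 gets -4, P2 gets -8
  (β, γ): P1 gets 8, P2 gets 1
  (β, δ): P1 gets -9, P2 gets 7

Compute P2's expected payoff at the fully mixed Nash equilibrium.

First find p, the probability P1 plays α, from P2's indifference between γ and δ: −3p + (1−p) = −8p + 7(1−p), giving p = 6/11.
Since P2 is indifferent in equilibrium, P2's expected payoff equals the payoff from either column against (6/11, 5/11). Using γ: −3(6/11) + (5/11) = -13/11.

-13/11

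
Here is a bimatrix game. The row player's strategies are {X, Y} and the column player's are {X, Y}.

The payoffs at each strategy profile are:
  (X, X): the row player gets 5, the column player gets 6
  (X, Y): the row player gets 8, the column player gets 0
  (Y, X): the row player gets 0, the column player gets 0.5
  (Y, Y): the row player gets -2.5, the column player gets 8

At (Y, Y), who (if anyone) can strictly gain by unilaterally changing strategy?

The row player

The row player at (Y, Y) earns -2.5; deviating to X yields 8 — a strict improvement.
The column player earns 8; deviating to X yields 0.5 — not better.
Only the row player has a strictly profitable deviation.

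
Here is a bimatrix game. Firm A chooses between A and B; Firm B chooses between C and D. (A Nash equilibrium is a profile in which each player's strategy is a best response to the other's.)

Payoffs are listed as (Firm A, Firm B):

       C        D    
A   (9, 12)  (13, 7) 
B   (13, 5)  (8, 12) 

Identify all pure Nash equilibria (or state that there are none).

none

(A, C): Firm A prefers B (13 > 9) — not an equilibrium.
(A, D): Firm B prefers C (12 > 7) — not an equilibrium.
(B, C): Firm B prefers D (12 > 5) — not an equilibrium.
(B, D): Firm A prefers A (13 > 8) — not an equilibrium.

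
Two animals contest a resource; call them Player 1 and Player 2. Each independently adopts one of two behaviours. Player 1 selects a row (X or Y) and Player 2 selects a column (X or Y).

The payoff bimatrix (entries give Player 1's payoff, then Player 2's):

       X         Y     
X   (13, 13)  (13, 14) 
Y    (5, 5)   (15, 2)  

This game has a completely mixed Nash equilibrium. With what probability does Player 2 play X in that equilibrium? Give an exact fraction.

1/5

Let c be the probability that Player 2 plays X. In a completely mixed equilibrium, Player 1 must be indifferent between X and Y.
Player 1's expected payoff from X is 13c + 13(1−c); from Y it is 5c + 15(1−c).
Setting these equal: 13 = −10c + 15, so c = 1/5.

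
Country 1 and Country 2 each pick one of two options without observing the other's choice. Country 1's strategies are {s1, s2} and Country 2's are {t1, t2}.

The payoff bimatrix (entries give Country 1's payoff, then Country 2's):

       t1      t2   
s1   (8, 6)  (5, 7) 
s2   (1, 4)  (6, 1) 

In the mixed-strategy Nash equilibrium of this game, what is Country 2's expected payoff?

First find x, the probability Country 1 plays s1, from Country 2's indifference between t1 and t2: 6x + 4(1−x) = 7x + (1−x), giving x = 3/4.
Since Country 2 is indifferent in equilibrium, Country 2's expected payoff equals the payoff from either column against (3/4, 1/4). Using t1: 6(3/4) + 4(1/4) = 11/2.

11/2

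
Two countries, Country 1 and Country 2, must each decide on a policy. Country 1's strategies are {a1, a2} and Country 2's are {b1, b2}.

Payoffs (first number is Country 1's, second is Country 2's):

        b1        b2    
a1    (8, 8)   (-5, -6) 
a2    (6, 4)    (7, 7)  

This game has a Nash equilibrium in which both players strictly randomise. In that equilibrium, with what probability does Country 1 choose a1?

3/17

Let p be the probability that Country 1 plays a1. In a completely mixed equilibrium, Country 2 must be indifferent between b1 and b2.
Country 2's expected payoff from b1 is 8p + 4(1−p); from b2 it is −6p + 7(1−p).
Setting these equal: 4p + 4 = −13p + 7, so p = 3/17.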